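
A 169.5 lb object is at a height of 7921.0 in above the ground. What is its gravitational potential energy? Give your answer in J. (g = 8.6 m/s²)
PE = mgh = 76.88 kg × 8.6 m/s² × 201.2 m = 1.33e+05 J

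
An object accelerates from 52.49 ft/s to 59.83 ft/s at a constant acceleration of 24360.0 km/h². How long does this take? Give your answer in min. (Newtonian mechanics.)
t = (v - v₀)/a (with unit conversion) = 0.01984 min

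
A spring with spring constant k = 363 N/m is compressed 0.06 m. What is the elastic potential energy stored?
PE = ½kx² = ½×363×0.06² = 0.6534 J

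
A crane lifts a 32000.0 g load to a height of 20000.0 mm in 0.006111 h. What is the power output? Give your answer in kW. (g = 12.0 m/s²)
W = mgh = 32×12.0×20 = 7680 J
P = W/t = 7680/22 = 349.1 W = 0.3491 kW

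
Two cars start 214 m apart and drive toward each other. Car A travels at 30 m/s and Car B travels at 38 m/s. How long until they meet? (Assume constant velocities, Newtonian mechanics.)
Combined speed: v_combined = 30 + 38 = 68 m/s
Time to meet: t = d/68 = 214/68 = 3.15 s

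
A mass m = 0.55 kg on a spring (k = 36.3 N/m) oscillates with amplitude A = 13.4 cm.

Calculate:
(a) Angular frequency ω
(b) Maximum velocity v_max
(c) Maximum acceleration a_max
ω = √(k/m) = √(36.3/0.55) = 8.124 rad/s
v_max = ωA = 8.124×0.134 = 1.089 m/s
a_max = ω²A = 8.124²×0.134 = 8.844 m/s²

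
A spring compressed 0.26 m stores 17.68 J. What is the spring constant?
PE = ½kx² → k = 2PE/x² = 2×17.68/0.26² = 523.1 N/m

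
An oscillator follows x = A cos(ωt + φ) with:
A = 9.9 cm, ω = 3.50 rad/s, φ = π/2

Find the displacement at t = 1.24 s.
x = A cos(ωt + φ) = 9.9×cos(3.5×1.24 + π/2) = 9.221 cm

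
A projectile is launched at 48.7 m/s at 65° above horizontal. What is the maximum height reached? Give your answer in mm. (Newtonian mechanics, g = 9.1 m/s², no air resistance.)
H = v₀²sin²(θ)/(2g) (with unit conversion) = 107000.0 mm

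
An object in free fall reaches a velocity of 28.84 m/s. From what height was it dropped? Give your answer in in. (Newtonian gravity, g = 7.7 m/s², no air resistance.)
h = v²/(2g) (with unit conversion) = 2126.0 in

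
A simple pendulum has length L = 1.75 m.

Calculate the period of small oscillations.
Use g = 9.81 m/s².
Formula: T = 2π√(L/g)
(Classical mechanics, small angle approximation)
T = 2π√(L/g) = 2π√(1.75/9.81) = 2.654 s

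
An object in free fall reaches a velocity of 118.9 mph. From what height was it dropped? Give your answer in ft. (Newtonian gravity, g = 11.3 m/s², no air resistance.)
h = v²/(2g) (with unit conversion) = 410.1 ft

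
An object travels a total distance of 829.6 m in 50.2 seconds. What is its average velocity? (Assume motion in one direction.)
v_avg = Δd / Δt = 829.6 / 50.2 = 16.53 m/s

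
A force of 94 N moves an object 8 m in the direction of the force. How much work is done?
W = Fd = 94×8 = 752.0 J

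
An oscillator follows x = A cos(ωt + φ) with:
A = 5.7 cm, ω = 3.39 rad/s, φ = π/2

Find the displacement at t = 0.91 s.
x = A cos(ωt + φ) = 5.7×cos(3.39×0.91 + π/2) = -0.323 cm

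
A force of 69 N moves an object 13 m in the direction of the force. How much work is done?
W = Fd = 69×13 = 897.0 J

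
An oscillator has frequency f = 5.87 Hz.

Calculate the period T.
T = 1/f = 1/5.87 = 0.1704 s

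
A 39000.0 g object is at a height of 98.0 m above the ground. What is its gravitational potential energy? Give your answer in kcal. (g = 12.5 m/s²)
PE = mgh = 39 kg × 12.5 m/s² × 98 m = 4.778e+04 J = 11.42 kcal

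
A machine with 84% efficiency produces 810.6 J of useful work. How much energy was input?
W_in = W_out/η = 810.6/0.84 = 965.0 J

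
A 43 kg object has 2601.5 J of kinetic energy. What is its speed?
KE = ½mv² → v = √(2KE/m) = √(2×2601.5/43) = 11.0 m/s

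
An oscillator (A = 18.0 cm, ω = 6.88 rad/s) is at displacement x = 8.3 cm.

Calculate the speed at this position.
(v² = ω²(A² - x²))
v = ω√(A² − x²) = 6.88×√(0.18² − 0.083²) = 1.099 m/s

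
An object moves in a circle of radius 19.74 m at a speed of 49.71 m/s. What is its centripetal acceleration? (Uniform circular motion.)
a_c = v²/r = 49.71²/19.74 = 2471.08/19.74 = 125.18 m/s²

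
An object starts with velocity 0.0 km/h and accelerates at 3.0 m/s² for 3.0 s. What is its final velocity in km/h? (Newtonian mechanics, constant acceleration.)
v = v₀ + at (with unit conversion) = 32.4 km/h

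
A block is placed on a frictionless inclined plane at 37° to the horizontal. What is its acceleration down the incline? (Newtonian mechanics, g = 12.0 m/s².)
a = g sin(θ) = 12.0 × sin(37°) = 12.0 × 0.6018 = 7.22 m/s²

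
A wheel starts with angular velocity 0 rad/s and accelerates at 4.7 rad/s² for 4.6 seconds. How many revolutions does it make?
θ = ω₀t + ½αt² = 0×4.6 + ½×4.7×4.6² = 49.73 rad
Revolutions = θ/(2π) = 49.73/(2π) = 7.91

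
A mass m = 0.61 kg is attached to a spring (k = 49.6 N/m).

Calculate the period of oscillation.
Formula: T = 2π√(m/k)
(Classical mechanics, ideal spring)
T = 2π√(m/k) = 2π√(0.61/49.6) = 0.6968 s; f = 1/T = 1.435 Hz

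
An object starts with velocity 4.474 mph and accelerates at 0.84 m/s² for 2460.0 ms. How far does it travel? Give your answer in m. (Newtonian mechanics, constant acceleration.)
d = v₀t + ½at² (with unit conversion) = 7.462 m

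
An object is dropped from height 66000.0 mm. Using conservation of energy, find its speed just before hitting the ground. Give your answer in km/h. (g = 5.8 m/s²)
mgh = ½mv² → v = √(2gh) = √(2×5.8×66) = 27.67 m/s = 99.61 km/h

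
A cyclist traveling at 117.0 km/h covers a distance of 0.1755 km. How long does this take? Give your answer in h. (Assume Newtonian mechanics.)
t = d/v (with unit conversion) = 0.0015 h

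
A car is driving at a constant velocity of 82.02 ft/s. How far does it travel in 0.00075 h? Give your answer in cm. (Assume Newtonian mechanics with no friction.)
d = vt (with unit conversion) = 6750.0 cm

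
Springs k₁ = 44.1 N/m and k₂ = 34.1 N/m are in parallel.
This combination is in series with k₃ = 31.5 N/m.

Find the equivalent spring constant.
k₁₂ = k₁ + k₂ = 78.2 N/m (parallel)
1/k_eq = 1/k₁₂ + 1/k₃ → k_eq = 22.45 N/m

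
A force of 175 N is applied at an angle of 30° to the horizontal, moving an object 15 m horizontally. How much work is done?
W = Fd cosθ = 175×15×cos(30°) = 2273.3 J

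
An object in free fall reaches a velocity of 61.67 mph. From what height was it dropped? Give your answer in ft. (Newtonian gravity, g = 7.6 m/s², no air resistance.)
h = v²/(2g) (with unit conversion) = 164.1 ft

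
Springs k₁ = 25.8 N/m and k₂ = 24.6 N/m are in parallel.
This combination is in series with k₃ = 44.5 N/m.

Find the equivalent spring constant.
k₁₂ = k₁ + k₂ = 50.4 N/m (parallel)
1/k_eq = 1/k₁₂ + 1/k₃ → k_eq = 23.63 N/m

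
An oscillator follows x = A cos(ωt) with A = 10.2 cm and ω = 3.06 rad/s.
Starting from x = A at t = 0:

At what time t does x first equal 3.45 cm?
cos(ωt) = x/A = 3.45/10.2 = 0.3382
ωt = arccos(0.3382) = 1.226 rad
t = 1.226/3.06 = 0.4006 s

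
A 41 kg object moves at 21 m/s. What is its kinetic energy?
KE = ½mv² = ½×41×21² = 9040.5 J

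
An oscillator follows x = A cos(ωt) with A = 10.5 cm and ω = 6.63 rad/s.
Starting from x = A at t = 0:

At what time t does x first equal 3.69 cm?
cos(ωt) = x/A = 3.69/10.5 = 0.3514
ωt = arccos(0.3514) = 1.212 rad
t = 1.212/6.63 = 0.1828 s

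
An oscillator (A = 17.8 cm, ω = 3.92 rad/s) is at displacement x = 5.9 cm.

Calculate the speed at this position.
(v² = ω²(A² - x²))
v = ω√(A² − x²) = 3.92×√(0.178² − 0.059²) = 0.6583 m/s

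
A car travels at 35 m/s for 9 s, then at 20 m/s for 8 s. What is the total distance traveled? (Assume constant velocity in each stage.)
d₁ = v₁t₁ = 35 × 9 = 315 m
d₂ = v₂t₂ = 20 × 8 = 160 m
d_total = 315 + 160 = 475 m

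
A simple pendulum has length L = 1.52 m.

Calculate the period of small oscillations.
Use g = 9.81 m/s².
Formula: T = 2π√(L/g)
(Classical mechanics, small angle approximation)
T = 2π√(L/g) = 2π√(1.52/9.81) = 2.473 s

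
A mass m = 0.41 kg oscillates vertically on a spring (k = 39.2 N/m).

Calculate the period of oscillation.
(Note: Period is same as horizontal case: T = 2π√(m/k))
T = 2π√(m/k) = 2π√(0.41/39.2) = 0.6426 s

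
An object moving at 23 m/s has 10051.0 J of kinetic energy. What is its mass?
KE = ½mv² → m = 2KE/v² = 2×10051.0/23² = 38.0 kg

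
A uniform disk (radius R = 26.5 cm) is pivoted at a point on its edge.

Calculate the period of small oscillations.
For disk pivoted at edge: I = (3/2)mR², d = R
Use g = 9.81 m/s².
I/m = (3/2)R² = 0.1053 m²; d = R = 0.265 m
T = 2π√((3/2)R²/(gR)) = 2π√(3R/(2g)) = 1.265 s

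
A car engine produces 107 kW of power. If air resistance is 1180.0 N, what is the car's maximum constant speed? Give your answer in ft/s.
P = Fv → v = P/F = 107000 W / 1180 N = 90.68 m/s = 297.5 ft/s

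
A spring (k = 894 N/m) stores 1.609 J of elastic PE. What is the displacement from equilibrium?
PE = ½kx² → x = √(2PE/k) = √(2×1.609/894) = 0.06 m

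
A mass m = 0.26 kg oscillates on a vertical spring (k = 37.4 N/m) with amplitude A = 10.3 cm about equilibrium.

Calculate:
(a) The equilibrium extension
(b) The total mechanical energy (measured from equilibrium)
x_eq = mg/k = 0.26×9.81/37.4 = 0.0682 m = 6.82 cm
E = ½kA² = ½×37.4×(0.103)² = 0.1984 J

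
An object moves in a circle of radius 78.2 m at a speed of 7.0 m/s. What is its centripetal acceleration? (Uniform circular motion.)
a_c = v²/r = 7.0²/78.2 = 49/78.2 = 0.63 m/s²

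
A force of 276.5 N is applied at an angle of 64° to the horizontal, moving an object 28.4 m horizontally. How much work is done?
W = Fd cosθ = 276.5×28.4×cos(64°) = 3442.4 J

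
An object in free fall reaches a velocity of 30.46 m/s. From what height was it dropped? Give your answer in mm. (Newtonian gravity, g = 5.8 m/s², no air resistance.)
h = v²/(2g) (with unit conversion) = 79980.0 mm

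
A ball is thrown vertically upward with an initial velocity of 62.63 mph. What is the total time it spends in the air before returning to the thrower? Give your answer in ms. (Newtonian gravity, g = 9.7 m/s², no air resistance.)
t_total = 2v₀/g (with unit conversion) = 5773.0 ms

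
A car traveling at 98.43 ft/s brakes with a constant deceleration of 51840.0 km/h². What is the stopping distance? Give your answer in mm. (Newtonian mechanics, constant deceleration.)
d = v₀² / (2a) (with unit conversion) = 112500.0 mm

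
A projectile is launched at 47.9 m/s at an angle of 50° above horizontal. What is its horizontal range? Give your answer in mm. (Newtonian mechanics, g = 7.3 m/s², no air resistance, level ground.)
R = v₀² sin(2θ) / g (with unit conversion) = 309500.0 mm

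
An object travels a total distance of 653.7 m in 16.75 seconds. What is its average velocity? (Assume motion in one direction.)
v_avg = Δd / Δt = 653.7 / 16.75 = 39.03 m/s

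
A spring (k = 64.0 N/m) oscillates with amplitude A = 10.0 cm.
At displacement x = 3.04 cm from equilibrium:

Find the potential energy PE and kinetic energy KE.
E_total = ½kA² = ½×64.0×(0.1)² = 0.32 J
PE = ½kx² = ½×64.0×(0.0304)² = 0.02957 J
KE = E_total − PE = 0.2904 J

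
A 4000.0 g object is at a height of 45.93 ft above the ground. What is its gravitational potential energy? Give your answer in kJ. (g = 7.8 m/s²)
PE = mgh = 4 kg × 7.8 m/s² × 14 m = 436.8 J = 0.4368 kJ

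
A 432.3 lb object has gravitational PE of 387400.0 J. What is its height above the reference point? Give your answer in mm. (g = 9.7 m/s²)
PE = mgh → h = PE/(mg) = 3.874e+05 J / (196.1 kg × 9.7 m/s²) = 203.7 m = 203700.0 mm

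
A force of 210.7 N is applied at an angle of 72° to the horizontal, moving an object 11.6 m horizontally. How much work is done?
W = Fd cosθ = 210.7×11.6×cos(72°) = 755.27 J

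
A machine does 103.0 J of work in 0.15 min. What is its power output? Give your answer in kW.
P = W/t = 103 J / 9 s = 11.44 W = 0.01144 kW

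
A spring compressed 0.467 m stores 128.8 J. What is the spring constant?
PE = ½kx² → k = 2PE/x² = 2×128.8/0.467² = 1181.0 N/m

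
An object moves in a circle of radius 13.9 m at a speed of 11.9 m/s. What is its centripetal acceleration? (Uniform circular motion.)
a_c = v²/r = 11.9²/13.9 = 141.61/13.9 = 10.19 m/s²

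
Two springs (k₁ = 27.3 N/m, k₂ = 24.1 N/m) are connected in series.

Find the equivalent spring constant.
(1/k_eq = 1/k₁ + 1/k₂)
1/k_eq = 1/27.3 + 1/24.1 = 0.078124; k_eq = 12.8 N/m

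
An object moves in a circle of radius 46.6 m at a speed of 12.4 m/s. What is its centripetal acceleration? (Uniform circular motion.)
a_c = v²/r = 12.4²/46.6 = 153.76/46.6 = 3.3 m/s²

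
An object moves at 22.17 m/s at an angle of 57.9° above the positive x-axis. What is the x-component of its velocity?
vₓ = v cos(θ) = 22.17 × cos(57.9°) = 11.78 m/s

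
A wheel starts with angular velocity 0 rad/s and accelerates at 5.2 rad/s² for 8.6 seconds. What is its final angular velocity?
ω = ω₀ + αt = 0 + 5.2 × 8.6 = 44.72 rad/s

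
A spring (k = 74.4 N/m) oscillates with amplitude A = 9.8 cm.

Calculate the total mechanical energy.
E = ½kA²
E = ½kA² = ½×74.4×(0.098)² = 0.3573 J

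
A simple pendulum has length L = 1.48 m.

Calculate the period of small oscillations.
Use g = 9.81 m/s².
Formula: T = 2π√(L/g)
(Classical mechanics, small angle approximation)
T = 2π√(L/g) = 2π√(1.48/9.81) = 2.44 s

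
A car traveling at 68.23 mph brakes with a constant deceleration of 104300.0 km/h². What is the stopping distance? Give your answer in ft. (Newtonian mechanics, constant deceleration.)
d = v₀² / (2a) (with unit conversion) = 189.6 ft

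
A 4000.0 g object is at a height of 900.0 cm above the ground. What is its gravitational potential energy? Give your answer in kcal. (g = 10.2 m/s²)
PE = mgh = 4 kg × 10.2 m/s² × 9 m = 367.2 J = 0.08776 kcal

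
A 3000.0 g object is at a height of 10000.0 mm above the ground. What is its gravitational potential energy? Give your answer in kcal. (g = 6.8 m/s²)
PE = mgh = 3 kg × 6.8 m/s² × 10 m = 204 J = 0.04876 kcal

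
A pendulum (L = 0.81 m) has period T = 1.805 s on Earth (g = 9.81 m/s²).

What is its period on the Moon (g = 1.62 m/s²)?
T = 2π√(L/g), so T_moon/T_earth = √(g_earth/g_moon)
T_moon = 2π√(0.81/1.62) = 4.443 s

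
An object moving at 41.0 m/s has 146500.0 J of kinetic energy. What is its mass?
KE = ½mv² → m = 2KE/v² = 2×146500.0/41.0² = 174.3 kg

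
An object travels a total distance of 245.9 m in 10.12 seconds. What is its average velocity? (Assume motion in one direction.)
v_avg = Δd / Δt = 245.9 / 10.12 = 24.3 m/s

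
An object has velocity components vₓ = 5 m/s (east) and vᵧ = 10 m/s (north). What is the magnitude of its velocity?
|v| = √(vₓ² + vᵧ²) = √(5² + 10²) = √(125) = 11.18 m/s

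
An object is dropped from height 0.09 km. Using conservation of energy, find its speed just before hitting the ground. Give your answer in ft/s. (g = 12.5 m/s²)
mgh = ½mv² → v = √(2gh) = √(2×12.5×90) = 47.43 m/s = 155.6 ft/s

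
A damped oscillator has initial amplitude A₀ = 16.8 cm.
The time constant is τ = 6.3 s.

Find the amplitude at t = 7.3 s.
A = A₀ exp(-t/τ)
A = A₀ exp(−t/τ) = 16.8×exp(−7.3/6.3) = 5.273 cm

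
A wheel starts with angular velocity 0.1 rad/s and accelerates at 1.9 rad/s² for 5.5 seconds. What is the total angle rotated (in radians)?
θ = ω₀t + ½αt² = 0.1×5.5 + ½×1.9×5.5² = 29.29 rad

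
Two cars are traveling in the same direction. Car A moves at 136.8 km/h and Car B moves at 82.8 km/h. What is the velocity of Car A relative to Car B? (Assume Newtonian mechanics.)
v_rel = v_A - v_B = 136.8 - 82.8 = 54.0 km/h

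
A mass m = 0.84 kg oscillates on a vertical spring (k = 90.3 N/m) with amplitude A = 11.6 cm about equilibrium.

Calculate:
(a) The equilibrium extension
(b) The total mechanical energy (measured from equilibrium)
x_eq = mg/k = 0.84×9.81/90.3 = 0.09126 m = 9.126 cm
E = ½kA² = ½×90.3×(0.116)² = 0.6075 J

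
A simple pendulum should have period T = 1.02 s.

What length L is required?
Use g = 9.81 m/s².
T = 2π√(L/g) → L = g(T/2π)² = 9.81×(1.02/2π)² = 0.2585 m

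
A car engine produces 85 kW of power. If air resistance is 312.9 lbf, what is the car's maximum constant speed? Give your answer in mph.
P = Fv → v = P/F = 85000 W / 1392 N = 61.07 m/s = 136.6 mph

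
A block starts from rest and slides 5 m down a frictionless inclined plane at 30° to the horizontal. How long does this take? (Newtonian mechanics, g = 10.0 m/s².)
a = g sin(θ) = 10.0 × sin(30°) = 5.0 m/s²
t = √(2d/a) = √(2 × 5 / 5.0) = 1.41 s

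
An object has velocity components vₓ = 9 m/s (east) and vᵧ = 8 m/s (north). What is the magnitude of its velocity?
|v| = √(vₓ² + vᵧ²) = √(9² + 8²) = √(145) = 12.04 m/s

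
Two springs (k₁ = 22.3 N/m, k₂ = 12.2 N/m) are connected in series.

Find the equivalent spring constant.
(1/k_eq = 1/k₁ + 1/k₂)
1/k_eq = 1/22.3 + 1/12.2 = 0.12681; k_eq = 7.886 N/m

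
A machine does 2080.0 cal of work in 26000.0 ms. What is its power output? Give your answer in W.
P = W/t = 8703 J / 26 s = 334.7 W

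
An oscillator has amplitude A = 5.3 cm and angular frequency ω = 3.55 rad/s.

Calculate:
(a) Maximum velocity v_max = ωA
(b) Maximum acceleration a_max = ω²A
v_max = ωA = 3.55×0.053 = 0.1881 m/s
a_max = ω²A = 3.55²×0.053 = 0.6679 m/s²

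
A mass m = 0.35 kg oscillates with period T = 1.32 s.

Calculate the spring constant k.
T = 2π√(m/k) → k = m(2π/T)² = 0.35×(2π/1.32)² = 7.93 N/m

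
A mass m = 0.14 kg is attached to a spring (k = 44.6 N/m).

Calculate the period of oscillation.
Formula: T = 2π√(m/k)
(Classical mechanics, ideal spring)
T = 2π√(m/k) = 2π√(0.14/44.6) = 0.352 s; f = 1/T = 2.841 Hz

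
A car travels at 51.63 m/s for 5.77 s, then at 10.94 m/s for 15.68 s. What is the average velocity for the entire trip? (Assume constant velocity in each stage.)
d₁ = v₁t₁ = 51.63 × 5.77 = 297.905 m
d₂ = v₂t₂ = 10.94 × 15.68 = 171.539 m
d_total = 469.44 m, t_total = 21.45 s
v_avg = d_total/t_total = 469.44/21.45 = 21.89 m/s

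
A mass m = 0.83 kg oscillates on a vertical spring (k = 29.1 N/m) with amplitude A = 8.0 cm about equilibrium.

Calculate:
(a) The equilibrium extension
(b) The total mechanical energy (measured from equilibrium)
x_eq = mg/k = 0.83×9.81/29.1 = 0.2798 m = 27.98 cm
E = ½kA² = ½×29.1×(0.08)² = 0.09312 J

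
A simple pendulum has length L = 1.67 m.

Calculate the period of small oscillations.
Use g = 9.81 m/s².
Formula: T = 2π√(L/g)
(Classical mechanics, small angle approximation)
T = 2π√(L/g) = 2π√(1.67/9.81) = 2.592 s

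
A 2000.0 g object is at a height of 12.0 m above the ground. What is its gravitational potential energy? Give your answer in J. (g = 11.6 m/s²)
PE = mgh = 2 kg × 11.6 m/s² × 12 m = 278.4 J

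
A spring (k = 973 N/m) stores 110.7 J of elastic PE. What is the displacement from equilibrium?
PE = ½kx² → x = √(2PE/k) = √(2×110.7/973) = 0.477 m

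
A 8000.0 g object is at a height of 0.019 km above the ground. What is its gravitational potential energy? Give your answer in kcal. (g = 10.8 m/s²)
PE = mgh = 8 kg × 10.8 m/s² × 19 m = 1642 J = 0.3924 kcal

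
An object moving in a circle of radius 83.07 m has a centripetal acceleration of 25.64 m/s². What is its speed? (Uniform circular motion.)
v = √(a_c × r) = √(25.64 × 83.07) = 46.15 m/s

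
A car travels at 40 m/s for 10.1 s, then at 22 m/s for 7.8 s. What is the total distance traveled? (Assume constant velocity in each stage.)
d₁ = v₁t₁ = 40 × 10.1 = 404 m
d₂ = v₂t₂ = 22 × 7.8 = 171.6 m
d_total = 404 + 171.6 = 575.6 m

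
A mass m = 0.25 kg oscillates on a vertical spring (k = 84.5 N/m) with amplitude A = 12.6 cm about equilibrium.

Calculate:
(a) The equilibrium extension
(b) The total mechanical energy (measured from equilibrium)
x_eq = mg/k = 0.25×9.81/84.5 = 0.02902 m = 2.902 cm
E = ½kA² = ½×84.5×(0.126)² = 0.6708 J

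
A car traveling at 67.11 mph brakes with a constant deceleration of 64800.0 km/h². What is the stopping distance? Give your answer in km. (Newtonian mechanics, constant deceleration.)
d = v₀² / (2a) (with unit conversion) = 0.09001 km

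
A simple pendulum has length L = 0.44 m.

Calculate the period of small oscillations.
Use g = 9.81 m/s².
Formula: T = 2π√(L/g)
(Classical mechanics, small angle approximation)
T = 2π√(L/g) = 2π√(0.44/9.81) = 1.331 s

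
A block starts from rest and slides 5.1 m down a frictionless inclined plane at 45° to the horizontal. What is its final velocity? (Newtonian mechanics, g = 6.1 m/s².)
a = g sin(θ) = 6.1 × sin(45°) = 4.31 m/s²
v = √(2ad) = √(2 × 4.31 × 5.1) = 6.63 m/s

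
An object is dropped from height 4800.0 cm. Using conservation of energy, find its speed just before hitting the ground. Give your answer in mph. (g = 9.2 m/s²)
mgh = ½mv² → v = √(2gh) = √(2×9.2×48) = 29.72 m/s = 66.48 mph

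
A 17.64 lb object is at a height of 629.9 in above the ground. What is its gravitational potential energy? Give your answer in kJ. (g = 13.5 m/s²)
PE = mgh = 8.001 kg × 13.5 m/s² × 16 m = 1728 J = 1.728 kJ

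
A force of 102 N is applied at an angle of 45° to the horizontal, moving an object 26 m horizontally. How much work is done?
W = Fd cosθ = 102×26×cos(45°) = 1875.2 J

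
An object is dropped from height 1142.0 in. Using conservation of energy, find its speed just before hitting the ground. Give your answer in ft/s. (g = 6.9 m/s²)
mgh = ½mv² → v = √(2gh) = √(2×6.9×29.01) = 20.01 m/s = 65.64 ft/s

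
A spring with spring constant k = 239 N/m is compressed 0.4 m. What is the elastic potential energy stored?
PE = ½kx² = ½×239×0.4² = 19.12 J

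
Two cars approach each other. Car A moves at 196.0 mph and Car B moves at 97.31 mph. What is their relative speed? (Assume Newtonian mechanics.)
v_rel = v_A + v_B = 196.0 + 97.31 = 293.3 mph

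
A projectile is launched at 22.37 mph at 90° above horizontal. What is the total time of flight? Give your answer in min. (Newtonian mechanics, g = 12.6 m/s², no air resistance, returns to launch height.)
T = 2v₀sin(θ)/g (with unit conversion) = 0.02646 min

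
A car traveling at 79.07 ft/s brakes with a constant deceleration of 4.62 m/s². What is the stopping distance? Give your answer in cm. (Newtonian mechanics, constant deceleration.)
d = v₀² / (2a) (with unit conversion) = 6286.0 cm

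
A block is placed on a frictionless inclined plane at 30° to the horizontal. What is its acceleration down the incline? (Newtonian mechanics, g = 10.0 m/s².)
a = g sin(θ) = 10.0 × sin(30°) = 10.0 × 0.5 = 5.0 m/s²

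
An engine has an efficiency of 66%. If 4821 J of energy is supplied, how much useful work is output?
W_out = η × W_in = 0.66 × 4821 = 3181.9 J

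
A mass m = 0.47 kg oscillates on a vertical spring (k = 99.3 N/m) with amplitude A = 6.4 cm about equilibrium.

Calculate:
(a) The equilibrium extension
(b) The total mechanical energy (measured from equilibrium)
x_eq = mg/k = 0.47×9.81/99.3 = 0.04643 m = 4.643 cm
E = ½kA² = ½×99.3×(0.064)² = 0.2034 J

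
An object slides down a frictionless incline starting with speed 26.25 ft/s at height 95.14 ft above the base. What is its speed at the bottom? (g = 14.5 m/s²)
½mv₀² + mgh = ½mv² → v = √(v₀² + 2gh) = √(8.001² + 2×14.5×29) = 30.08 m/s = 98.7 ft/s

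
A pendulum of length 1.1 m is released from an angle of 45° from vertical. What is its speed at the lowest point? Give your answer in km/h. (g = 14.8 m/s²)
h = L(1 − cosθ) = 1.1×(1 − cos45°) = 0.3222 m
v = √(2gh) = √(2×14.8×0.3222) = 3.088 m/s = 11.12 km/h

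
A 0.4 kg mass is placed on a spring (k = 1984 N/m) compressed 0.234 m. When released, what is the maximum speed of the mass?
½kx² = ½mv² → v = x√(k/m) = 0.234×√(1984/0.4) = 16.48 m/s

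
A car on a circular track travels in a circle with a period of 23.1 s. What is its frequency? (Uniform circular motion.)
f = 1/T = 1/23.1 = 0.0433 Hz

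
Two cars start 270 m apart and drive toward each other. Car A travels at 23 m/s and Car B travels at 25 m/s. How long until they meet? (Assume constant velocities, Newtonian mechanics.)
Combined speed: v_combined = 23 + 25 = 48 m/s
Time to meet: t = d/48 = 270/48 = 5.62 s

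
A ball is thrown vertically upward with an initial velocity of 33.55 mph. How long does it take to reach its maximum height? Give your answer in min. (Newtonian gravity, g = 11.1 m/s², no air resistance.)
t_up = v₀/g (with unit conversion) = 0.02252 min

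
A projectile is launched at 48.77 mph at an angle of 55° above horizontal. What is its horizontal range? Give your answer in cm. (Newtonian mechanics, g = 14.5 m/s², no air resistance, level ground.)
R = v₀² sin(2θ) / g (with unit conversion) = 3080.0 cm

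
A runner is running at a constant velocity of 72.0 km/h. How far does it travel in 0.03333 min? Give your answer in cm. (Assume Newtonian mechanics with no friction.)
d = vt (with unit conversion) = 4000.0 cm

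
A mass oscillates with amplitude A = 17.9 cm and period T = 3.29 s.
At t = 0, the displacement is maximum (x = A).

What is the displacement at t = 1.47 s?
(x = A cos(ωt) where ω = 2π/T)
ω = 2π/T = 2π/3.29 = 1.91 rad/s
x = A cos(ωt) = 17.9×cos(1.91×1.47) = -16.91 cm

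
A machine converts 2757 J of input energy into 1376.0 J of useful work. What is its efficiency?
η = W_out/W_in = 1376.0/2757 = 0.4991 = 49.91%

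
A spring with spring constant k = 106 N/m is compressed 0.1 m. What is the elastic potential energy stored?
PE = ½kx² = ½×106×0.1² = 0.53 J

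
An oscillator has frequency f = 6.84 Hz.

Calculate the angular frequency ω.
ω = 2πf = 2π×6.84 = 42.98 rad/s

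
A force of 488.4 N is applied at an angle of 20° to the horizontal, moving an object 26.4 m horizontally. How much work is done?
W = Fd cosθ = 488.4×26.4×cos(20°) = 12116.0 J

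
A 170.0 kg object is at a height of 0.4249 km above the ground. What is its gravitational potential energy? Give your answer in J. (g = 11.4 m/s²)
PE = mgh = 170 kg × 11.4 m/s² × 424.9 m = 8.235e+05 J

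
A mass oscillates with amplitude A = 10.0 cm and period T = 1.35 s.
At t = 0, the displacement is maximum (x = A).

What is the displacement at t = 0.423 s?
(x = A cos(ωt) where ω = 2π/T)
ω = 2π/T = 2π/1.35 = 4.654 rad/s
x = A cos(ωt) = 10.0×cos(4.654×0.423) = -3.875 cm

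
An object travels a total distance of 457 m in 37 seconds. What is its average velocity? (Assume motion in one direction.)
v_avg = Δd / Δt = 457 / 37 = 12.35 m/s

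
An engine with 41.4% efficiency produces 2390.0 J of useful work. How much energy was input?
W_in = W_out/η = 2390.0/0.414 = 5772.9 J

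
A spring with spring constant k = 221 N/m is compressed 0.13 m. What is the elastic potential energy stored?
PE = ½kx² = ½×221×0.13² = 1.867 J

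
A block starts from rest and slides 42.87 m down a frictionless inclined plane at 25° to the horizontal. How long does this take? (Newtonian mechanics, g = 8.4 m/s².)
a = g sin(θ) = 8.4 × sin(25°) = 3.55 m/s²
t = √(2d/a) = √(2 × 42.87 / 3.55) = 4.91 s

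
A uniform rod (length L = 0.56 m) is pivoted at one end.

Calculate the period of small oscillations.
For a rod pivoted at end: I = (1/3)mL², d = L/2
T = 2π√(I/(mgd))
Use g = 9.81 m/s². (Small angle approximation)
I/m = (1/3)L² = 0.1045 m²; d = L/2 = 0.28 m
T = 2π√(I/(mgd)) = 2π√(0.1045/(9.81×0.28)) = 1.226 s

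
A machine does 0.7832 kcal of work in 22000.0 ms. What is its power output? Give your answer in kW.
P = W/t = 3277 J / 22 s = 149 W = 0.149 kW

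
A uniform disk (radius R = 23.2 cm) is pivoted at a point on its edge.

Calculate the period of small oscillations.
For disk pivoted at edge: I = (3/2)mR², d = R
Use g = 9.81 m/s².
I/m = (3/2)R² = 0.08074 m²; d = R = 0.232 m
T = 2π√((3/2)R²/(gR)) = 2π√(3R/(2g)) = 1.183 s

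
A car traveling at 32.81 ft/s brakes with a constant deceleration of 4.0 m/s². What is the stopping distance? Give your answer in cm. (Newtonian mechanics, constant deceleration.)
d = v₀² / (2a) (with unit conversion) = 1250.0 cm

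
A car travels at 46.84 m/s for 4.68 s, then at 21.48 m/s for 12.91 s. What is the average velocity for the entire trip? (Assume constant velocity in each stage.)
d₁ = v₁t₁ = 46.84 × 4.68 = 219.211 m
d₂ = v₂t₂ = 21.48 × 12.91 = 277.307 m
d_total = 496.52 m, t_total = 17.59 s
v_avg = d_total/t_total = 496.52/17.59 = 28.23 m/s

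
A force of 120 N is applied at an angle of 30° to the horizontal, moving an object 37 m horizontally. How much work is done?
W = Fd cosθ = 120×37×cos(30°) = 3845.2 J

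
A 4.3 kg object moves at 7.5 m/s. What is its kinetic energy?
KE = ½mv² = ½×4.3×7.5² = 120.9375 J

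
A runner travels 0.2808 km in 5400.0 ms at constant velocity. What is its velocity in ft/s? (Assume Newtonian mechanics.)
v = d/t (with unit conversion) = 170.6 ft/s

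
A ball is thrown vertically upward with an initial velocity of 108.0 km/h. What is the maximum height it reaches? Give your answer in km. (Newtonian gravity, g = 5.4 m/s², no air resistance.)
h_max = v₀²/(2g) (with unit conversion) = 0.08333 km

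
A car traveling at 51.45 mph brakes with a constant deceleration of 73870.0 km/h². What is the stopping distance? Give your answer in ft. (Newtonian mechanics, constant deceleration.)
d = v₀² / (2a) (with unit conversion) = 152.2 ft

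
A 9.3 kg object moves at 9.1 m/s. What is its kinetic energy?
KE = ½mv² = ½×9.3×9.1² = 385.0665 J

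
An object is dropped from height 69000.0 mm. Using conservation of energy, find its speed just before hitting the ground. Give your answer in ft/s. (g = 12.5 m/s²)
mgh = ½mv² → v = √(2gh) = √(2×12.5×69) = 41.53 m/s = 136.3 ft/s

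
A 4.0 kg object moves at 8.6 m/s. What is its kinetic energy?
KE = ½mv² = ½×4.0×8.6² = 147.92 J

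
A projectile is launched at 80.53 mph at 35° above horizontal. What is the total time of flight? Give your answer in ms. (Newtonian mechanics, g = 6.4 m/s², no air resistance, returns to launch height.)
T = 2v₀sin(θ)/g (with unit conversion) = 6453.0 ms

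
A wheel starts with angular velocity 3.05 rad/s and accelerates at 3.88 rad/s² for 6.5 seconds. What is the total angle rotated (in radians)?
θ = ω₀t + ½αt² = 3.05×6.5 + ½×3.88×6.5² = 101.79 rad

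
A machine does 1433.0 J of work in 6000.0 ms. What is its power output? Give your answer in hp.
P = W/t = 1433 J / 6 s = 238.8 W = 0.3203 hp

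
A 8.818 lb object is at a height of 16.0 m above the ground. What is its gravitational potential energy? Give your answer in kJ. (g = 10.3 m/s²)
PE = mgh = 4 kg × 10.3 m/s² × 16 m = 659.2 J = 0.6592 kJ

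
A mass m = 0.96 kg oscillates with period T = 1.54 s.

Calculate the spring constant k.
T = 2π√(m/k) → k = m(2π/T)² = 0.96×(2π/1.54)² = 15.98 N/m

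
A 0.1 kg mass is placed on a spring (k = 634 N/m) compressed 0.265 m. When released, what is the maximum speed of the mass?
½kx² = ½mv² → v = x√(k/m) = 0.265×√(634/0.1) = 21.1 m/s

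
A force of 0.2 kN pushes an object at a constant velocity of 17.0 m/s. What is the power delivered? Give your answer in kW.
P = Fv = 200 N × 17 m/s = 3400 W = 3.4 kW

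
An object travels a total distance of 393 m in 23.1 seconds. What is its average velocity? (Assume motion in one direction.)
v_avg = Δd / Δt = 393 / 23.1 = 17.01 m/s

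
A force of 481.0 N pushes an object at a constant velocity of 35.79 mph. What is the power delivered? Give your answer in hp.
P = Fv = 481 N × 16 m/s = 7696 W = 10.32 hp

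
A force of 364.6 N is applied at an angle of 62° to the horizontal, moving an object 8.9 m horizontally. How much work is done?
W = Fd cosθ = 364.6×8.9×cos(62°) = 1523.4 J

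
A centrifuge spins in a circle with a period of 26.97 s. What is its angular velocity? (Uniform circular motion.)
ω = 2π/T = 2π/26.97 = 0.233 rad/s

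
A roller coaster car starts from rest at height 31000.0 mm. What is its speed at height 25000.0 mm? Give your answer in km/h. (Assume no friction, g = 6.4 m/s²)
mgh₁ = ½mv₂² + mgh₂ → v₂ = √(2g(h₁−h₂)) = √(2×6.4×(31−25)) = 8.764 m/s = 31.55 km/h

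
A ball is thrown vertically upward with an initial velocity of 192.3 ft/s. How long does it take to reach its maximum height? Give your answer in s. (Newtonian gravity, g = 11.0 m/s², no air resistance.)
t_up = v₀/g (with unit conversion) = 5.328 s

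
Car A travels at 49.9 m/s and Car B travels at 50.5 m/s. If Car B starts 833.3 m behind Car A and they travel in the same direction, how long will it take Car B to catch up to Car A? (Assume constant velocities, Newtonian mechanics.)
Relative speed: v_rel = 50.5 - 49.9 = 0.6 m/s
Time to catch: t = d₀/v_rel = 833.3/0.6 = 1388.83 s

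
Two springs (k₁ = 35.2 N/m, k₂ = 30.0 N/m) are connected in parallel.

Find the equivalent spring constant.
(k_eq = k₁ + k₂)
k_eq = k₁ + k₂ = 35.2 + 30.0 = 65.2 N/m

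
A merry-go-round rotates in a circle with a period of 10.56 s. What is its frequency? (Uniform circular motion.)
f = 1/T = 1/10.56 = 0.0947 Hz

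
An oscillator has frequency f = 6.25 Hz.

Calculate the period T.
T = 1/f = 1/6.25 = 0.16 s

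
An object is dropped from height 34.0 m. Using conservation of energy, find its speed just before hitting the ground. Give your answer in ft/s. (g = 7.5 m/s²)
mgh = ½mv² → v = √(2gh) = √(2×7.5×34) = 22.58 m/s = 74.09 ft/s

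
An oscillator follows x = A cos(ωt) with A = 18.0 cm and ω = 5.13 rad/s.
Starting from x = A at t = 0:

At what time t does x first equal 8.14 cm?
cos(ωt) = x/A = 8.14/18.0 = 0.4522
ωt = arccos(0.4522) = 1.102 rad
t = 1.102/5.13 = 0.2147 s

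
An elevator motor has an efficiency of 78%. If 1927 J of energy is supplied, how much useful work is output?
W_out = η × W_in = 0.78 × 1927 = 1503.1 J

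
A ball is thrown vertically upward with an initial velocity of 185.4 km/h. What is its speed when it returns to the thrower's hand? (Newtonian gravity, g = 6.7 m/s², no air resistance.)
By conservation of energy, the ball returns at the same speed = 185.4 km/h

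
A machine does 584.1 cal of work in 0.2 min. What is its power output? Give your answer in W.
P = W/t = 2444 J / 12 s = 203.7 W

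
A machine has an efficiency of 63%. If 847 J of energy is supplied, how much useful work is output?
W_out = η × W_in = 0.63 × 847 = 533.61 J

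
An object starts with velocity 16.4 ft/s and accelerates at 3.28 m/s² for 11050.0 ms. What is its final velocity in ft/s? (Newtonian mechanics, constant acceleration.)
v = v₀ + at (with unit conversion) = 135.3 ft/s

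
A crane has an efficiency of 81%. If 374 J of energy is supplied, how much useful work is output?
W_out = η × W_in = 0.81 × 374 = 302.94 J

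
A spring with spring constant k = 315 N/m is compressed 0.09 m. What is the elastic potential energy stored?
PE = ½kx² = ½×315×0.09² = 1.276 J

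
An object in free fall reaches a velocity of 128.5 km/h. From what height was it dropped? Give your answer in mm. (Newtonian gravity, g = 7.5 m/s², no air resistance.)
h = v²/(2g) (with unit conversion) = 84940.0 mm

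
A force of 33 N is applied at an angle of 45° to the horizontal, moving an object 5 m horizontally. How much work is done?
W = Fd cosθ = 33×5×cos(45°) = 116.67 J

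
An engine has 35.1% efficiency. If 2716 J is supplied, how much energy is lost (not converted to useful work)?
W_out = η × W_in = 0.351×2716 = 953.32 J
W_lost = W_in − W_out = 2716 − 953.32 = 1762.7 J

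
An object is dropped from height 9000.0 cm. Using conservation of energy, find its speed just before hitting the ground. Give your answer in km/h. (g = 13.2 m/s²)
mgh = ½mv² → v = √(2gh) = √(2×13.2×90) = 48.74 m/s = 175.5 km/h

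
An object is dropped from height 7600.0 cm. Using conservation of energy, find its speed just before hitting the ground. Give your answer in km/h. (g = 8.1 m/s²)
mgh = ½mv² → v = √(2gh) = √(2×8.1×76) = 35.09 m/s = 126.3 km/h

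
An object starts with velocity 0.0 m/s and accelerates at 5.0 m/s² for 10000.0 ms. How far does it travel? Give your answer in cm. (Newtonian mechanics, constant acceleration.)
d = v₀t + ½at² (with unit conversion) = 25000.0 cm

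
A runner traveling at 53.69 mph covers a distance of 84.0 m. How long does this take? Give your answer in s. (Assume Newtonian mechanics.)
t = d/v (with unit conversion) = 3.5 s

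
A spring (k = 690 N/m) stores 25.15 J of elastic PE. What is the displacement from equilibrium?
PE = ½kx² → x = √(2PE/k) = √(2×25.15/690) = 0.27 m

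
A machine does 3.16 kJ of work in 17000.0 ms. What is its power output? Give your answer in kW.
P = W/t = 3160 J / 17 s = 185.9 W = 0.1859 kW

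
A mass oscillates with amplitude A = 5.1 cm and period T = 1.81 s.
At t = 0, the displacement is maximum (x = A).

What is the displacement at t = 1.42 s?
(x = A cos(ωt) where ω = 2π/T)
ω = 2π/T = 2π/1.81 = 3.471 rad/s
x = A cos(ωt) = 5.1×cos(3.471×1.42) = 1.098 cm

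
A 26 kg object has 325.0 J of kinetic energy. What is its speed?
KE = ½mv² → v = √(2KE/m) = √(2×325.0/26) = 5.0 m/s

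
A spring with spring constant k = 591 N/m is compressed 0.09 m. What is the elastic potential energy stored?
PE = ½kx² = ½×591×0.09² = 2.394 J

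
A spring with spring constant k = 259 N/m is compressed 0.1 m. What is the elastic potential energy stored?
PE = ½kx² = ½×259×0.1² = 1.295 J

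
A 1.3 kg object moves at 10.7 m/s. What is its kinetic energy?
KE = ½mv² = ½×1.3×10.7² = 74.4185 J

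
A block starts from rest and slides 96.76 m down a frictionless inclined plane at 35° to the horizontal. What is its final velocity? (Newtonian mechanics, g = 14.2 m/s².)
a = g sin(θ) = 14.2 × sin(35°) = 8.14 m/s²
v = √(2ad) = √(2 × 8.14 × 96.76) = 39.7 m/s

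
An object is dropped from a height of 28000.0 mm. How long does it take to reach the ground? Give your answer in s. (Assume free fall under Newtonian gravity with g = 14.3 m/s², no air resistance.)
t = √(2h/g) (with unit conversion) = 1.979 s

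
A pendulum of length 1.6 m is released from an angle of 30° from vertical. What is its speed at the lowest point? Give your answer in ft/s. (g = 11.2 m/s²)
h = L(1 − cosθ) = 1.6×(1 − cos30°) = 0.2144 m
v = √(2gh) = √(2×11.2×0.2144) = 2.191 m/s = 7.189 ft/s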